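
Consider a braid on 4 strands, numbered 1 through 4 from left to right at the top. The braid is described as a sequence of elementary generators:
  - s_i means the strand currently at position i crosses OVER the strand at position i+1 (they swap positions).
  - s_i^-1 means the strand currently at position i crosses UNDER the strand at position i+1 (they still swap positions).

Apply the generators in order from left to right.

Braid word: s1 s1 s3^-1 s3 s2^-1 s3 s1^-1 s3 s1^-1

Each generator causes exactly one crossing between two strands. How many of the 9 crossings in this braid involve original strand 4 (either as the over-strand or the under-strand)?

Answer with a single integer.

Gen 1: crossing 1x2. Involves strand 4? no. Count so far: 0
Gen 2: crossing 2x1. Involves strand 4? no. Count so far: 0
Gen 3: crossing 3x4. Involves strand 4? yes. Count so far: 1
Gen 4: crossing 4x3. Involves strand 4? yes. Count so far: 2
Gen 5: crossing 2x3. Involves strand 4? no. Count so far: 2
Gen 6: crossing 2x4. Involves strand 4? yes. Count so far: 3
Gen 7: crossing 1x3. Involves strand 4? no. Count so far: 3
Gen 8: crossing 4x2. Involves strand 4? yes. Count so far: 4
Gen 9: crossing 3x1. Involves strand 4? no. Count so far: 4

Answer: 4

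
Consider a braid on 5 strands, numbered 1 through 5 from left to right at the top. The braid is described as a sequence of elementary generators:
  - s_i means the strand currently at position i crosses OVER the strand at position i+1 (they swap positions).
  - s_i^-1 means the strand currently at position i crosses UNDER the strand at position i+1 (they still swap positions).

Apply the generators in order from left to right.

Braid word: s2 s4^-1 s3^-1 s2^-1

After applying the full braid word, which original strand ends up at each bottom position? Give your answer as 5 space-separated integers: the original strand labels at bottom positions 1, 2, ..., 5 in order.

Gen 1 (s2): strand 2 crosses over strand 3. Perm now: [1 3 2 4 5]
Gen 2 (s4^-1): strand 4 crosses under strand 5. Perm now: [1 3 2 5 4]
Gen 3 (s3^-1): strand 2 crosses under strand 5. Perm now: [1 3 5 2 4]
Gen 4 (s2^-1): strand 3 crosses under strand 5. Perm now: [1 5 3 2 4]

Answer: 1 5 3 2 4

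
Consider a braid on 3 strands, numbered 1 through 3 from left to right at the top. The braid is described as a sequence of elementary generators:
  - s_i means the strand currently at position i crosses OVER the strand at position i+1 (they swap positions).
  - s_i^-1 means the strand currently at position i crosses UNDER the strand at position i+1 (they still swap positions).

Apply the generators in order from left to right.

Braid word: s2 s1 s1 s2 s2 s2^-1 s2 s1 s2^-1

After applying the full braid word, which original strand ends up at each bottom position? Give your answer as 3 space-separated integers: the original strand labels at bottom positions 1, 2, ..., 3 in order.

Answer: 3 2 1

Derivation:
Gen 1 (s2): strand 2 crosses over strand 3. Perm now: [1 3 2]
Gen 2 (s1): strand 1 crosses over strand 3. Perm now: [3 1 2]
Gen 3 (s1): strand 3 crosses over strand 1. Perm now: [1 3 2]
Gen 4 (s2): strand 3 crosses over strand 2. Perm now: [1 2 3]
Gen 5 (s2): strand 2 crosses over strand 3. Perm now: [1 3 2]
Gen 6 (s2^-1): strand 3 crosses under strand 2. Perm now: [1 2 3]
Gen 7 (s2): strand 2 crosses over strand 3. Perm now: [1 3 2]
Gen 8 (s1): strand 1 crosses over strand 3. Perm now: [3 1 2]
Gen 9 (s2^-1): strand 1 crosses under strand 2. Perm now: [3 2 1]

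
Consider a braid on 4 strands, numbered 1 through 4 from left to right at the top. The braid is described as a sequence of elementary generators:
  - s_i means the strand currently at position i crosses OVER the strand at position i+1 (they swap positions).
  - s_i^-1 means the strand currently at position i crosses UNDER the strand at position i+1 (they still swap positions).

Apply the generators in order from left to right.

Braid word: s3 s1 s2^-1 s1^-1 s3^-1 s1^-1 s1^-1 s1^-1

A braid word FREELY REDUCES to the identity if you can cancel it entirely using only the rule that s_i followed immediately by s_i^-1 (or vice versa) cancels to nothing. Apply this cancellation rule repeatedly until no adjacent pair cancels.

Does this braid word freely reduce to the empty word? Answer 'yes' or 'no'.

Answer: no

Derivation:
Gen 1 (s3): push. Stack: [s3]
Gen 2 (s1): push. Stack: [s3 s1]
Gen 3 (s2^-1): push. Stack: [s3 s1 s2^-1]
Gen 4 (s1^-1): push. Stack: [s3 s1 s2^-1 s1^-1]
Gen 5 (s3^-1): push. Stack: [s3 s1 s2^-1 s1^-1 s3^-1]
Gen 6 (s1^-1): push. Stack: [s3 s1 s2^-1 s1^-1 s3^-1 s1^-1]
Gen 7 (s1^-1): push. Stack: [s3 s1 s2^-1 s1^-1 s3^-1 s1^-1 s1^-1]
Gen 8 (s1^-1): push. Stack: [s3 s1 s2^-1 s1^-1 s3^-1 s1^-1 s1^-1 s1^-1]
Reduced word: s3 s1 s2^-1 s1^-1 s3^-1 s1^-1 s1^-1 s1^-1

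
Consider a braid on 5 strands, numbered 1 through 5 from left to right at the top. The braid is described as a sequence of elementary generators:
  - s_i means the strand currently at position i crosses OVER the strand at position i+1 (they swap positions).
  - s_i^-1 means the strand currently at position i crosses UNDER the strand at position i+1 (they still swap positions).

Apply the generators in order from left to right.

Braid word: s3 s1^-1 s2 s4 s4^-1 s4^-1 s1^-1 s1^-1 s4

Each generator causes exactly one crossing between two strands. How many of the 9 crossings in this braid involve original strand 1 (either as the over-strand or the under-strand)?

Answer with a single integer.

Gen 1: crossing 3x4. Involves strand 1? no. Count so far: 0
Gen 2: crossing 1x2. Involves strand 1? yes. Count so far: 1
Gen 3: crossing 1x4. Involves strand 1? yes. Count so far: 2
Gen 4: crossing 3x5. Involves strand 1? no. Count so far: 2
Gen 5: crossing 5x3. Involves strand 1? no. Count so far: 2
Gen 6: crossing 3x5. Involves strand 1? no. Count so far: 2
Gen 7: crossing 2x4. Involves strand 1? no. Count so far: 2
Gen 8: crossing 4x2. Involves strand 1? no. Count so far: 2
Gen 9: crossing 5x3. Involves strand 1? no. Count so far: 2

Answer: 2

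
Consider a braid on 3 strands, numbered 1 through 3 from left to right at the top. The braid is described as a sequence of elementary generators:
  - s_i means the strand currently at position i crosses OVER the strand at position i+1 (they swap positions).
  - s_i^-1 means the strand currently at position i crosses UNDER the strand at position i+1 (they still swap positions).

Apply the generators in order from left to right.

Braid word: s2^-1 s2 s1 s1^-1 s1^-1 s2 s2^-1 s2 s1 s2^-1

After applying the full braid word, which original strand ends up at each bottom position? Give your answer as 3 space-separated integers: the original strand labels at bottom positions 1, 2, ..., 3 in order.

Gen 1 (s2^-1): strand 2 crosses under strand 3. Perm now: [1 3 2]
Gen 2 (s2): strand 3 crosses over strand 2. Perm now: [1 2 3]
Gen 3 (s1): strand 1 crosses over strand 2. Perm now: [2 1 3]
Gen 4 (s1^-1): strand 2 crosses under strand 1. Perm now: [1 2 3]
Gen 5 (s1^-1): strand 1 crosses under strand 2. Perm now: [2 1 3]
Gen 6 (s2): strand 1 crosses over strand 3. Perm now: [2 3 1]
Gen 7 (s2^-1): strand 3 crosses under strand 1. Perm now: [2 1 3]
Gen 8 (s2): strand 1 crosses over strand 3. Perm now: [2 3 1]
Gen 9 (s1): strand 2 crosses over strand 3. Perm now: [3 2 1]
Gen 10 (s2^-1): strand 2 crosses under strand 1. Perm now: [3 1 2]

Answer: 3 1 2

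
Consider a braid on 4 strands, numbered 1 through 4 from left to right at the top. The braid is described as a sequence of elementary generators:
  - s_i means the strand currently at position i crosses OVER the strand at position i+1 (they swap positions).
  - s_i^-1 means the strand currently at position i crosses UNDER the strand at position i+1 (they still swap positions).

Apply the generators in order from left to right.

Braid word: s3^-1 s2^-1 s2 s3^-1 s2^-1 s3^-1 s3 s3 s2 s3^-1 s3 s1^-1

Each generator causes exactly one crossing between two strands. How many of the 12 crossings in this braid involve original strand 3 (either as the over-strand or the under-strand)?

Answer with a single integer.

Gen 1: crossing 3x4. Involves strand 3? yes. Count so far: 1
Gen 2: crossing 2x4. Involves strand 3? no. Count so far: 1
Gen 3: crossing 4x2. Involves strand 3? no. Count so far: 1
Gen 4: crossing 4x3. Involves strand 3? yes. Count so far: 2
Gen 5: crossing 2x3. Involves strand 3? yes. Count so far: 3
Gen 6: crossing 2x4. Involves strand 3? no. Count so far: 3
Gen 7: crossing 4x2. Involves strand 3? no. Count so far: 3
Gen 8: crossing 2x4. Involves strand 3? no. Count so far: 3
Gen 9: crossing 3x4. Involves strand 3? yes. Count so far: 4
Gen 10: crossing 3x2. Involves strand 3? yes. Count so far: 5
Gen 11: crossing 2x3. Involves strand 3? yes. Count so far: 6
Gen 12: crossing 1x4. Involves strand 3? no. Count so far: 6

Answer: 6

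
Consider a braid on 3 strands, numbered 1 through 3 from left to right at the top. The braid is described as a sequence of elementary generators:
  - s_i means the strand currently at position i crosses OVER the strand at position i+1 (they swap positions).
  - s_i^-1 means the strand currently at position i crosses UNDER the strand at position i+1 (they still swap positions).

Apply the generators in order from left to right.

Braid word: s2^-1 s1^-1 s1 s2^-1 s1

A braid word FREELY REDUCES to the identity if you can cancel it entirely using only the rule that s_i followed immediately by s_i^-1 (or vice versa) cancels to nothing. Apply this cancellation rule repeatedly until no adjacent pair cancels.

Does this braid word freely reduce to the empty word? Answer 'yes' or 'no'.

Gen 1 (s2^-1): push. Stack: [s2^-1]
Gen 2 (s1^-1): push. Stack: [s2^-1 s1^-1]
Gen 3 (s1): cancels prior s1^-1. Stack: [s2^-1]
Gen 4 (s2^-1): push. Stack: [s2^-1 s2^-1]
Gen 5 (s1): push. Stack: [s2^-1 s2^-1 s1]
Reduced word: s2^-1 s2^-1 s1

Answer: no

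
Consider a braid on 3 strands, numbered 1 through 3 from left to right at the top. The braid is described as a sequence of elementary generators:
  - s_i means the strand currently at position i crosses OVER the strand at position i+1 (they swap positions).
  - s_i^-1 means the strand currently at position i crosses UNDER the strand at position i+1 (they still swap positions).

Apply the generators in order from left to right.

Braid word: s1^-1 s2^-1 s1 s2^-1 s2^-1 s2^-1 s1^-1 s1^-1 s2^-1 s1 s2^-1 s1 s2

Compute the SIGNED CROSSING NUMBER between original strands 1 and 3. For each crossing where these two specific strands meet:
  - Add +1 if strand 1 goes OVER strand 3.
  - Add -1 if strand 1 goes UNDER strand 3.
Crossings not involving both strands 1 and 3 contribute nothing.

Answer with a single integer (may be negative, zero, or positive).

Answer: 0

Derivation:
Gen 1: crossing 1x2. Both 1&3? no. Sum: 0
Gen 2: 1 under 3. Both 1&3? yes. Contrib: -1. Sum: -1
Gen 3: crossing 2x3. Both 1&3? no. Sum: -1
Gen 4: crossing 2x1. Both 1&3? no. Sum: -1
Gen 5: crossing 1x2. Both 1&3? no. Sum: -1
Gen 6: crossing 2x1. Both 1&3? no. Sum: -1
Gen 7: 3 under 1. Both 1&3? yes. Contrib: +1. Sum: 0
Gen 8: 1 under 3. Both 1&3? yes. Contrib: -1. Sum: -1
Gen 9: crossing 1x2. Both 1&3? no. Sum: -1
Gen 10: crossing 3x2. Both 1&3? no. Sum: -1
Gen 11: 3 under 1. Both 1&3? yes. Contrib: +1. Sum: 0
Gen 12: crossing 2x1. Both 1&3? no. Sum: 0
Gen 13: crossing 2x3. Both 1&3? no. Sum: 0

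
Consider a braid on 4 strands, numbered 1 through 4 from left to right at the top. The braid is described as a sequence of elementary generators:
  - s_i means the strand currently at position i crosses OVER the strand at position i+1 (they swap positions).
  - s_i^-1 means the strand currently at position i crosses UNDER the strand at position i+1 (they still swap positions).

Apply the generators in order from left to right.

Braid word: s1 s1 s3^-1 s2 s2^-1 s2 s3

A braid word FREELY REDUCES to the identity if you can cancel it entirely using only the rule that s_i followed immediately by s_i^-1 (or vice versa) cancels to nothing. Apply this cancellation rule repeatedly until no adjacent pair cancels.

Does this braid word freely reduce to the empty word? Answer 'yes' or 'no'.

Answer: no

Derivation:
Gen 1 (s1): push. Stack: [s1]
Gen 2 (s1): push. Stack: [s1 s1]
Gen 3 (s3^-1): push. Stack: [s1 s1 s3^-1]
Gen 4 (s2): push. Stack: [s1 s1 s3^-1 s2]
Gen 5 (s2^-1): cancels prior s2. Stack: [s1 s1 s3^-1]
Gen 6 (s2): push. Stack: [s1 s1 s3^-1 s2]
Gen 7 (s3): push. Stack: [s1 s1 s3^-1 s2 s3]
Reduced word: s1 s1 s3^-1 s2 s3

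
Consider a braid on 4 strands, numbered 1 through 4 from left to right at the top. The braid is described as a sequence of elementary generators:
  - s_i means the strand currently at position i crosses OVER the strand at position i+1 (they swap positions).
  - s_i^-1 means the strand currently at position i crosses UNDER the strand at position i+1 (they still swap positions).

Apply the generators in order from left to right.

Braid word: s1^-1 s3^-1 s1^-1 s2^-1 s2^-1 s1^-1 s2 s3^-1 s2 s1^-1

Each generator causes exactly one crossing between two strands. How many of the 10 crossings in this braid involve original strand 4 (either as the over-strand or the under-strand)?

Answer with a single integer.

Gen 1: crossing 1x2. Involves strand 4? no. Count so far: 0
Gen 2: crossing 3x4. Involves strand 4? yes. Count so far: 1
Gen 3: crossing 2x1. Involves strand 4? no. Count so far: 1
Gen 4: crossing 2x4. Involves strand 4? yes. Count so far: 2
Gen 5: crossing 4x2. Involves strand 4? yes. Count so far: 3
Gen 6: crossing 1x2. Involves strand 4? no. Count so far: 3
Gen 7: crossing 1x4. Involves strand 4? yes. Count so far: 4
Gen 8: crossing 1x3. Involves strand 4? no. Count so far: 4
Gen 9: crossing 4x3. Involves strand 4? yes. Count so far: 5
Gen 10: crossing 2x3. Involves strand 4? no. Count so far: 5

Answer: 5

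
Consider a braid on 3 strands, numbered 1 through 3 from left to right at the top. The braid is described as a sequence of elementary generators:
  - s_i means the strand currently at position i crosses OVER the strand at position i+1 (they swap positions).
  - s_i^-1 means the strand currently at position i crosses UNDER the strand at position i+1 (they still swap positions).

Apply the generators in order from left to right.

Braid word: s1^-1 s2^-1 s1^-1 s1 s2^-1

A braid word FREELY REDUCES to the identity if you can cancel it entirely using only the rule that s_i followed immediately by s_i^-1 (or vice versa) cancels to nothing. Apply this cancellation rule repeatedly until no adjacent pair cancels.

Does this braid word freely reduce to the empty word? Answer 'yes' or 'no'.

Gen 1 (s1^-1): push. Stack: [s1^-1]
Gen 2 (s2^-1): push. Stack: [s1^-1 s2^-1]
Gen 3 (s1^-1): push. Stack: [s1^-1 s2^-1 s1^-1]
Gen 4 (s1): cancels prior s1^-1. Stack: [s1^-1 s2^-1]
Gen 5 (s2^-1): push. Stack: [s1^-1 s2^-1 s2^-1]
Reduced word: s1^-1 s2^-1 s2^-1

Answer: no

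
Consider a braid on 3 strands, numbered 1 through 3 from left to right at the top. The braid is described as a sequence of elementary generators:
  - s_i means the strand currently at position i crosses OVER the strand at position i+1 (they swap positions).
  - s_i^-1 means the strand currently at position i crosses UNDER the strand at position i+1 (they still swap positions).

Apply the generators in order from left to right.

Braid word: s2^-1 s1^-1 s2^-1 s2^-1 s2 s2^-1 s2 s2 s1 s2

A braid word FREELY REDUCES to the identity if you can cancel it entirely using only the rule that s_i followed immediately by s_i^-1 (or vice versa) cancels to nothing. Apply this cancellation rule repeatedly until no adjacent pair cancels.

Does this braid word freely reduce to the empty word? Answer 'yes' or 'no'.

Gen 1 (s2^-1): push. Stack: [s2^-1]
Gen 2 (s1^-1): push. Stack: [s2^-1 s1^-1]
Gen 3 (s2^-1): push. Stack: [s2^-1 s1^-1 s2^-1]
Gen 4 (s2^-1): push. Stack: [s2^-1 s1^-1 s2^-1 s2^-1]
Gen 5 (s2): cancels prior s2^-1. Stack: [s2^-1 s1^-1 s2^-1]
Gen 6 (s2^-1): push. Stack: [s2^-1 s1^-1 s2^-1 s2^-1]
Gen 7 (s2): cancels prior s2^-1. Stack: [s2^-1 s1^-1 s2^-1]
Gen 8 (s2): cancels prior s2^-1. Stack: [s2^-1 s1^-1]
Gen 9 (s1): cancels prior s1^-1. Stack: [s2^-1]
Gen 10 (s2): cancels prior s2^-1. Stack: []
Reduced word: (empty)

Answer: yes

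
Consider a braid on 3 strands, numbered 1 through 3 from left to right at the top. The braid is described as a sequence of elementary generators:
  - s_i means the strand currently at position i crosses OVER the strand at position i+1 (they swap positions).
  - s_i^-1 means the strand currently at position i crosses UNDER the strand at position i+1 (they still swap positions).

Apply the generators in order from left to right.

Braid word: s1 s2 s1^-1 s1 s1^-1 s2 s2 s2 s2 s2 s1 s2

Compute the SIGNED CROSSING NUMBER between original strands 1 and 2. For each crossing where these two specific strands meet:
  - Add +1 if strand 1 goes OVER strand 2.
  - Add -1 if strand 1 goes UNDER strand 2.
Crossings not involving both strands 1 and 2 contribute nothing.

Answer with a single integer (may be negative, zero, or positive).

Answer: 0

Derivation:
Gen 1: 1 over 2. Both 1&2? yes. Contrib: +1. Sum: 1
Gen 2: crossing 1x3. Both 1&2? no. Sum: 1
Gen 3: crossing 2x3. Both 1&2? no. Sum: 1
Gen 4: crossing 3x2. Both 1&2? no. Sum: 1
Gen 5: crossing 2x3. Both 1&2? no. Sum: 1
Gen 6: 2 over 1. Both 1&2? yes. Contrib: -1. Sum: 0
Gen 7: 1 over 2. Both 1&2? yes. Contrib: +1. Sum: 1
Gen 8: 2 over 1. Both 1&2? yes. Contrib: -1. Sum: 0
Gen 9: 1 over 2. Both 1&2? yes. Contrib: +1. Sum: 1
Gen 10: 2 over 1. Both 1&2? yes. Contrib: -1. Sum: 0
Gen 11: crossing 3x1. Both 1&2? no. Sum: 0
Gen 12: crossing 3x2. Both 1&2? no. Sum: 0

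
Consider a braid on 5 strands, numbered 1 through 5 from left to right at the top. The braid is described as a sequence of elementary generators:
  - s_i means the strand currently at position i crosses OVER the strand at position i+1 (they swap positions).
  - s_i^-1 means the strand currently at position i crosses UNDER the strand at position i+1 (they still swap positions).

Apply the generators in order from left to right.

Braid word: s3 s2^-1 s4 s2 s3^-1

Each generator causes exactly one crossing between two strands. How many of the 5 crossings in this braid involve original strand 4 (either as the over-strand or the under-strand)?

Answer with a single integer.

Gen 1: crossing 3x4. Involves strand 4? yes. Count so far: 1
Gen 2: crossing 2x4. Involves strand 4? yes. Count so far: 2
Gen 3: crossing 3x5. Involves strand 4? no. Count so far: 2
Gen 4: crossing 4x2. Involves strand 4? yes. Count so far: 3
Gen 5: crossing 4x5. Involves strand 4? yes. Count so far: 4

Answer: 4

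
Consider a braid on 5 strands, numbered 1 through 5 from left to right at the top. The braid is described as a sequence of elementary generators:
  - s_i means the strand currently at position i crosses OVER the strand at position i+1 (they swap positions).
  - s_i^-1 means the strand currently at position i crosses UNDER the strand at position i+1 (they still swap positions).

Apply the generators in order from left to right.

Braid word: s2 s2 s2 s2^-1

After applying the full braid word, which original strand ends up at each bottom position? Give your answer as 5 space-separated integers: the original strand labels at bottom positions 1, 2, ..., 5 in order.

Gen 1 (s2): strand 2 crosses over strand 3. Perm now: [1 3 2 4 5]
Gen 2 (s2): strand 3 crosses over strand 2. Perm now: [1 2 3 4 5]
Gen 3 (s2): strand 2 crosses over strand 3. Perm now: [1 3 2 4 5]
Gen 4 (s2^-1): strand 3 crosses under strand 2. Perm now: [1 2 3 4 5]

Answer: 1 2 3 4 5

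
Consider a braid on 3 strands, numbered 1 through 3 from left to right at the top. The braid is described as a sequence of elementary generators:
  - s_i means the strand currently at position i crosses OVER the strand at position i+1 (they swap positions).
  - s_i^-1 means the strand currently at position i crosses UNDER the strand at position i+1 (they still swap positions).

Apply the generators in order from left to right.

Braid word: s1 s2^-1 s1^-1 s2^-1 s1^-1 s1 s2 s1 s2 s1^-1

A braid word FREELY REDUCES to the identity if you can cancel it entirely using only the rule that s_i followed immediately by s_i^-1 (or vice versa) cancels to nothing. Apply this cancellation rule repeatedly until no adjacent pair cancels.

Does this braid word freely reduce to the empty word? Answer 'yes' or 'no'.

Answer: yes

Derivation:
Gen 1 (s1): push. Stack: [s1]
Gen 2 (s2^-1): push. Stack: [s1 s2^-1]
Gen 3 (s1^-1): push. Stack: [s1 s2^-1 s1^-1]
Gen 4 (s2^-1): push. Stack: [s1 s2^-1 s1^-1 s2^-1]
Gen 5 (s1^-1): push. Stack: [s1 s2^-1 s1^-1 s2^-1 s1^-1]
Gen 6 (s1): cancels prior s1^-1. Stack: [s1 s2^-1 s1^-1 s2^-1]
Gen 7 (s2): cancels prior s2^-1. Stack: [s1 s2^-1 s1^-1]
Gen 8 (s1): cancels prior s1^-1. Stack: [s1 s2^-1]
Gen 9 (s2): cancels prior s2^-1. Stack: [s1]
Gen 10 (s1^-1): cancels prior s1. Stack: []
Reduced word: (empty)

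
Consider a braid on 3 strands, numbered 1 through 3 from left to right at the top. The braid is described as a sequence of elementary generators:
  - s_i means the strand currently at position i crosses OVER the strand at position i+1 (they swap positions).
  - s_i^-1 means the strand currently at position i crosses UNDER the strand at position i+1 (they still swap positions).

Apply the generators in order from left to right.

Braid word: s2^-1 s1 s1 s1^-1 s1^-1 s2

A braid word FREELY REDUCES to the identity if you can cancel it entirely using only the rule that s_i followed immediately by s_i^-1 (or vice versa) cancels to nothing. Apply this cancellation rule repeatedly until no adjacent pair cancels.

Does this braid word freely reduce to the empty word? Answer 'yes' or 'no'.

Gen 1 (s2^-1): push. Stack: [s2^-1]
Gen 2 (s1): push. Stack: [s2^-1 s1]
Gen 3 (s1): push. Stack: [s2^-1 s1 s1]
Gen 4 (s1^-1): cancels prior s1. Stack: [s2^-1 s1]
Gen 5 (s1^-1): cancels prior s1. Stack: [s2^-1]
Gen 6 (s2): cancels prior s2^-1. Stack: []
Reduced word: (empty)

Answer: yes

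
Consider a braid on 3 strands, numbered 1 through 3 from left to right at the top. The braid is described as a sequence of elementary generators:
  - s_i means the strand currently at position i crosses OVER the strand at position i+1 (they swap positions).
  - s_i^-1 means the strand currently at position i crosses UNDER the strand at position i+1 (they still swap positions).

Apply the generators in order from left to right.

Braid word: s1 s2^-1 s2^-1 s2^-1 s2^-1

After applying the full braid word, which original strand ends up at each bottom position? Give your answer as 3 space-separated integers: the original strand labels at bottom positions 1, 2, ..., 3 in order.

Gen 1 (s1): strand 1 crosses over strand 2. Perm now: [2 1 3]
Gen 2 (s2^-1): strand 1 crosses under strand 3. Perm now: [2 3 1]
Gen 3 (s2^-1): strand 3 crosses under strand 1. Perm now: [2 1 3]
Gen 4 (s2^-1): strand 1 crosses under strand 3. Perm now: [2 3 1]
Gen 5 (s2^-1): strand 3 crosses under strand 1. Perm now: [2 1 3]

Answer: 2 1 3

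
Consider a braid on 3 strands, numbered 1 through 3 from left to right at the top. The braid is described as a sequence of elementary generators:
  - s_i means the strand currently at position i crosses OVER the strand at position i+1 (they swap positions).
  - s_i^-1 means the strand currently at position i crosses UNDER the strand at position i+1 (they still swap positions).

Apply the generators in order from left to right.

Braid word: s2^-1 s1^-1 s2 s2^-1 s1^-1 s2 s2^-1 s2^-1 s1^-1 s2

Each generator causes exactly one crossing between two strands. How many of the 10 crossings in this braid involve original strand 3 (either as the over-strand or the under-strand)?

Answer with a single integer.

Answer: 7

Derivation:
Gen 1: crossing 2x3. Involves strand 3? yes. Count so far: 1
Gen 2: crossing 1x3. Involves strand 3? yes. Count so far: 2
Gen 3: crossing 1x2. Involves strand 3? no. Count so far: 2
Gen 4: crossing 2x1. Involves strand 3? no. Count so far: 2
Gen 5: crossing 3x1. Involves strand 3? yes. Count so far: 3
Gen 6: crossing 3x2. Involves strand 3? yes. Count so far: 4
Gen 7: crossing 2x3. Involves strand 3? yes. Count so far: 5
Gen 8: crossing 3x2. Involves strand 3? yes. Count so far: 6
Gen 9: crossing 1x2. Involves strand 3? no. Count so far: 6
Gen 10: crossing 1x3. Involves strand 3? yes. Count so far: 7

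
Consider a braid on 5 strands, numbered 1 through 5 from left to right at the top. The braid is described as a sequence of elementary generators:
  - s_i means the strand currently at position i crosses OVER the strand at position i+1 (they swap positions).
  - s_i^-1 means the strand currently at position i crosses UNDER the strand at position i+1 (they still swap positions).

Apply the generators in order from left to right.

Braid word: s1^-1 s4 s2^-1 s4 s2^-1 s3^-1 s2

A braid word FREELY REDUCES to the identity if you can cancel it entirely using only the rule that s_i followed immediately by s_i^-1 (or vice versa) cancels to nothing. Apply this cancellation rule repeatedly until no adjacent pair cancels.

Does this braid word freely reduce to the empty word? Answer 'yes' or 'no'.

Gen 1 (s1^-1): push. Stack: [s1^-1]
Gen 2 (s4): push. Stack: [s1^-1 s4]
Gen 3 (s2^-1): push. Stack: [s1^-1 s4 s2^-1]
Gen 4 (s4): push. Stack: [s1^-1 s4 s2^-1 s4]
Gen 5 (s2^-1): push. Stack: [s1^-1 s4 s2^-1 s4 s2^-1]
Gen 6 (s3^-1): push. Stack: [s1^-1 s4 s2^-1 s4 s2^-1 s3^-1]
Gen 7 (s2): push. Stack: [s1^-1 s4 s2^-1 s4 s2^-1 s3^-1 s2]
Reduced word: s1^-1 s4 s2^-1 s4 s2^-1 s3^-1 s2

Answer: no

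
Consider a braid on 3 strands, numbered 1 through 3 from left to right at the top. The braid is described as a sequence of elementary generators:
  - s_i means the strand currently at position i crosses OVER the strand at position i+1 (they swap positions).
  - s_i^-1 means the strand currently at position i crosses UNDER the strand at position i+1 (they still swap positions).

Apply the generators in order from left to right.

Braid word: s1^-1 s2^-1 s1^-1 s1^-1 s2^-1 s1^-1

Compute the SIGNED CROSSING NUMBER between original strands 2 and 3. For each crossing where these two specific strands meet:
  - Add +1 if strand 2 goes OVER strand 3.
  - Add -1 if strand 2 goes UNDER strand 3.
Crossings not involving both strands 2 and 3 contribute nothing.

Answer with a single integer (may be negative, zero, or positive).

Gen 1: crossing 1x2. Both 2&3? no. Sum: 0
Gen 2: crossing 1x3. Both 2&3? no. Sum: 0
Gen 3: 2 under 3. Both 2&3? yes. Contrib: -1. Sum: -1
Gen 4: 3 under 2. Both 2&3? yes. Contrib: +1. Sum: 0
Gen 5: crossing 3x1. Both 2&3? no. Sum: 0
Gen 6: crossing 2x1. Both 2&3? no. Sum: 0

Answer: 0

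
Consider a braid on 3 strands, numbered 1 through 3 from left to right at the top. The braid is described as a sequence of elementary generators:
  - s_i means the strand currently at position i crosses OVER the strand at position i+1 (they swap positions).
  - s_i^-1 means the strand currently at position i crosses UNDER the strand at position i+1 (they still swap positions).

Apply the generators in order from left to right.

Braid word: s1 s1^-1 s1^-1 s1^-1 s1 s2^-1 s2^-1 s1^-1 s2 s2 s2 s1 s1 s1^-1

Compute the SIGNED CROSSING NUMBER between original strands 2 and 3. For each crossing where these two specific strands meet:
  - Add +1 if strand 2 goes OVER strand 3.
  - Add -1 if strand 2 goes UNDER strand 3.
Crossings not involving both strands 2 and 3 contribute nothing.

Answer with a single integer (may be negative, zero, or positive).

Gen 1: crossing 1x2. Both 2&3? no. Sum: 0
Gen 2: crossing 2x1. Both 2&3? no. Sum: 0
Gen 3: crossing 1x2. Both 2&3? no. Sum: 0
Gen 4: crossing 2x1. Both 2&3? no. Sum: 0
Gen 5: crossing 1x2. Both 2&3? no. Sum: 0
Gen 6: crossing 1x3. Both 2&3? no. Sum: 0
Gen 7: crossing 3x1. Both 2&3? no. Sum: 0
Gen 8: crossing 2x1. Both 2&3? no. Sum: 0
Gen 9: 2 over 3. Both 2&3? yes. Contrib: +1. Sum: 1
Gen 10: 3 over 2. Both 2&3? yes. Contrib: -1. Sum: 0
Gen 11: 2 over 3. Both 2&3? yes. Contrib: +1. Sum: 1
Gen 12: crossing 1x3. Both 2&3? no. Sum: 1
Gen 13: crossing 3x1. Both 2&3? no. Sum: 1
Gen 14: crossing 1x3. Both 2&3? no. Sum: 1

Answer: 1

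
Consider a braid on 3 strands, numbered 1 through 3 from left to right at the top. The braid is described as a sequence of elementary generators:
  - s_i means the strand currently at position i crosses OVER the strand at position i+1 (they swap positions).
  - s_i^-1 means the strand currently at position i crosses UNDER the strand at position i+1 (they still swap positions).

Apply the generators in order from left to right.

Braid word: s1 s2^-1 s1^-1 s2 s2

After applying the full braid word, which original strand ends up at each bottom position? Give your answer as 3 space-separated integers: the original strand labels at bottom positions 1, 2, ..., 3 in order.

Answer: 3 2 1

Derivation:
Gen 1 (s1): strand 1 crosses over strand 2. Perm now: [2 1 3]
Gen 2 (s2^-1): strand 1 crosses under strand 3. Perm now: [2 3 1]
Gen 3 (s1^-1): strand 2 crosses under strand 3. Perm now: [3 2 1]
Gen 4 (s2): strand 2 crosses over strand 1. Perm now: [3 1 2]
Gen 5 (s2): strand 1 crosses over strand 2. Perm now: [3 2 1]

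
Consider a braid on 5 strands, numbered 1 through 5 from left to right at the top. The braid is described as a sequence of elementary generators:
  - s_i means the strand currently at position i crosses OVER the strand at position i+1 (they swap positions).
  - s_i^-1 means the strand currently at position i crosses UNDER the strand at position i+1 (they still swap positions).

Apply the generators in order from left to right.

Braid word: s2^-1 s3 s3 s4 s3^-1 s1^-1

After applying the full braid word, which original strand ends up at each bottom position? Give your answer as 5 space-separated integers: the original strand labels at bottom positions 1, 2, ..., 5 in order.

Answer: 3 1 5 2 4

Derivation:
Gen 1 (s2^-1): strand 2 crosses under strand 3. Perm now: [1 3 2 4 5]
Gen 2 (s3): strand 2 crosses over strand 4. Perm now: [1 3 4 2 5]
Gen 3 (s3): strand 4 crosses over strand 2. Perm now: [1 3 2 4 5]
Gen 4 (s4): strand 4 crosses over strand 5. Perm now: [1 3 2 5 4]
Gen 5 (s3^-1): strand 2 crosses under strand 5. Perm now: [1 3 5 2 4]
Gen 6 (s1^-1): strand 1 crosses under strand 3. Perm now: [3 1 5 2 4]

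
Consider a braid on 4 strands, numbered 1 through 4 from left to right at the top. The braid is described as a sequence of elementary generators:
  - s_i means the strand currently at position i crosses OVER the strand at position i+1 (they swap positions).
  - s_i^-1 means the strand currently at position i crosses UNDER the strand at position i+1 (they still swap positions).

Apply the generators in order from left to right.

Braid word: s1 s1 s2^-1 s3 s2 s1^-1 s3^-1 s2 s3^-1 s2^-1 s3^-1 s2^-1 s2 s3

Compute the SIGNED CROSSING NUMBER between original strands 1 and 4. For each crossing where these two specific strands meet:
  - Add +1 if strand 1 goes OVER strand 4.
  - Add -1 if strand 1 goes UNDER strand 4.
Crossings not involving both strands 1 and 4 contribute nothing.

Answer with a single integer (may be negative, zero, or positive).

Answer: -1

Derivation:
Gen 1: crossing 1x2. Both 1&4? no. Sum: 0
Gen 2: crossing 2x1. Both 1&4? no. Sum: 0
Gen 3: crossing 2x3. Both 1&4? no. Sum: 0
Gen 4: crossing 2x4. Both 1&4? no. Sum: 0
Gen 5: crossing 3x4. Both 1&4? no. Sum: 0
Gen 6: 1 under 4. Both 1&4? yes. Contrib: -1. Sum: -1
Gen 7: crossing 3x2. Both 1&4? no. Sum: -1
Gen 8: crossing 1x2. Both 1&4? no. Sum: -1
Gen 9: crossing 1x3. Both 1&4? no. Sum: -1
Gen 10: crossing 2x3. Both 1&4? no. Sum: -1
Gen 11: crossing 2x1. Both 1&4? no. Sum: -1
Gen 12: crossing 3x1. Both 1&4? no. Sum: -1
Gen 13: crossing 1x3. Both 1&4? no. Sum: -1
Gen 14: crossing 1x2. Both 1&4? no. Sum: -1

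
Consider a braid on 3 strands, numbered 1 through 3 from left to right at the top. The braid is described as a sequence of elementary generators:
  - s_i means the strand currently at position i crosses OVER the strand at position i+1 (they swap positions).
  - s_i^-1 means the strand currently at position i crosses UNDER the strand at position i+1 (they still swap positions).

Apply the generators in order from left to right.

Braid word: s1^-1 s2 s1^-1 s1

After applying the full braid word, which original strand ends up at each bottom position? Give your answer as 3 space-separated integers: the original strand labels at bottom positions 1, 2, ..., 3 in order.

Answer: 2 3 1

Derivation:
Gen 1 (s1^-1): strand 1 crosses under strand 2. Perm now: [2 1 3]
Gen 2 (s2): strand 1 crosses over strand 3. Perm now: [2 3 1]
Gen 3 (s1^-1): strand 2 crosses under strand 3. Perm now: [3 2 1]
Gen 4 (s1): strand 3 crosses over strand 2. Perm now: [2 3 1]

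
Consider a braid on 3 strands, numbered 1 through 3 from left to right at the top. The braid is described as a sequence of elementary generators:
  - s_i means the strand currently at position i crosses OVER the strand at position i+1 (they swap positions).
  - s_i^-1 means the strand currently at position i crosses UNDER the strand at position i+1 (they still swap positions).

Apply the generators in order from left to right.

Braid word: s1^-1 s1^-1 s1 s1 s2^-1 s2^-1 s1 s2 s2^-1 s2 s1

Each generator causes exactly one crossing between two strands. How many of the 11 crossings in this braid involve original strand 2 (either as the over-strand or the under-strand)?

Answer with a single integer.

Gen 1: crossing 1x2. Involves strand 2? yes. Count so far: 1
Gen 2: crossing 2x1. Involves strand 2? yes. Count so far: 2
Gen 3: crossing 1x2. Involves strand 2? yes. Count so far: 3
Gen 4: crossing 2x1. Involves strand 2? yes. Count so far: 4
Gen 5: crossing 2x3. Involves strand 2? yes. Count so far: 5
Gen 6: crossing 3x2. Involves strand 2? yes. Count so far: 6
Gen 7: crossing 1x2. Involves strand 2? yes. Count so far: 7
Gen 8: crossing 1x3. Involves strand 2? no. Count so far: 7
Gen 9: crossing 3x1. Involves strand 2? no. Count so far: 7
Gen 10: crossing 1x3. Involves strand 2? no. Count so far: 7
Gen 11: crossing 2x3. Involves strand 2? yes. Count so far: 8

Answer: 8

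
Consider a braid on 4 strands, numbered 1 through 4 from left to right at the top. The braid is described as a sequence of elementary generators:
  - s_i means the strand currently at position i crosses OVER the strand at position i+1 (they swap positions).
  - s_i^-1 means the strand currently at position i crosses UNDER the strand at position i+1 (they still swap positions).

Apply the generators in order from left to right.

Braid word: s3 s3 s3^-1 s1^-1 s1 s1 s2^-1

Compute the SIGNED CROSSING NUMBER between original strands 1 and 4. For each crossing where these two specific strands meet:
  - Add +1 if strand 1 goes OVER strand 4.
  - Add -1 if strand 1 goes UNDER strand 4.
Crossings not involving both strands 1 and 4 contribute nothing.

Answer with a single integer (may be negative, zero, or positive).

Gen 1: crossing 3x4. Both 1&4? no. Sum: 0
Gen 2: crossing 4x3. Both 1&4? no. Sum: 0
Gen 3: crossing 3x4. Both 1&4? no. Sum: 0
Gen 4: crossing 1x2. Both 1&4? no. Sum: 0
Gen 5: crossing 2x1. Both 1&4? no. Sum: 0
Gen 6: crossing 1x2. Both 1&4? no. Sum: 0
Gen 7: 1 under 4. Both 1&4? yes. Contrib: -1. Sum: -1

Answer: -1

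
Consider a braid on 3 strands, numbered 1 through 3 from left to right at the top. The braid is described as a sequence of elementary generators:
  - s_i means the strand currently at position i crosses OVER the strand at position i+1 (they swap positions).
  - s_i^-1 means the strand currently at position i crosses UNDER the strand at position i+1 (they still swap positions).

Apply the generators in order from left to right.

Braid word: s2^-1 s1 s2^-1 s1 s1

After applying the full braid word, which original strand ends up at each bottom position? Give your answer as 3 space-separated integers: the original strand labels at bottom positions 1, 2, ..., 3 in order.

Answer: 3 2 1

Derivation:
Gen 1 (s2^-1): strand 2 crosses under strand 3. Perm now: [1 3 2]
Gen 2 (s1): strand 1 crosses over strand 3. Perm now: [3 1 2]
Gen 3 (s2^-1): strand 1 crosses under strand 2. Perm now: [3 2 1]
Gen 4 (s1): strand 3 crosses over strand 2. Perm now: [2 3 1]
Gen 5 (s1): strand 2 crosses over strand 3. Perm now: [3 2 1]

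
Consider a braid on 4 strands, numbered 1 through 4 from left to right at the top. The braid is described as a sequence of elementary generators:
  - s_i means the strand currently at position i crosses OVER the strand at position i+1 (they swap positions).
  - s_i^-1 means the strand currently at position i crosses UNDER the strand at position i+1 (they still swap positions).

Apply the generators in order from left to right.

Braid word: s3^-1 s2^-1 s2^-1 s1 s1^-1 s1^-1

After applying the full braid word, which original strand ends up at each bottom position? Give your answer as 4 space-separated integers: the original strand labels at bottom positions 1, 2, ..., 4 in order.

Answer: 2 1 4 3

Derivation:
Gen 1 (s3^-1): strand 3 crosses under strand 4. Perm now: [1 2 4 3]
Gen 2 (s2^-1): strand 2 crosses under strand 4. Perm now: [1 4 2 3]
Gen 3 (s2^-1): strand 4 crosses under strand 2. Perm now: [1 2 4 3]
Gen 4 (s1): strand 1 crosses over strand 2. Perm now: [2 1 4 3]
Gen 5 (s1^-1): strand 2 crosses under strand 1. Perm now: [1 2 4 3]
Gen 6 (s1^-1): strand 1 crosses under strand 2. Perm now: [2 1 4 3]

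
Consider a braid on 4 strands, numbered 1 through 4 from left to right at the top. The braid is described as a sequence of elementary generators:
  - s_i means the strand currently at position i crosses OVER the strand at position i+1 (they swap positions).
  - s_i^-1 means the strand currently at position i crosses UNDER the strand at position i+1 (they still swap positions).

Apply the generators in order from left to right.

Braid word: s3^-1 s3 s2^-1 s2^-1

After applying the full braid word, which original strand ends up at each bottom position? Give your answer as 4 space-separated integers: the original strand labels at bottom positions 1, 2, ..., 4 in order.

Answer: 1 2 3 4

Derivation:
Gen 1 (s3^-1): strand 3 crosses under strand 4. Perm now: [1 2 4 3]
Gen 2 (s3): strand 4 crosses over strand 3. Perm now: [1 2 3 4]
Gen 3 (s2^-1): strand 2 crosses under strand 3. Perm now: [1 3 2 4]
Gen 4 (s2^-1): strand 3 crosses under strand 2. Perm now: [1 2 3 4]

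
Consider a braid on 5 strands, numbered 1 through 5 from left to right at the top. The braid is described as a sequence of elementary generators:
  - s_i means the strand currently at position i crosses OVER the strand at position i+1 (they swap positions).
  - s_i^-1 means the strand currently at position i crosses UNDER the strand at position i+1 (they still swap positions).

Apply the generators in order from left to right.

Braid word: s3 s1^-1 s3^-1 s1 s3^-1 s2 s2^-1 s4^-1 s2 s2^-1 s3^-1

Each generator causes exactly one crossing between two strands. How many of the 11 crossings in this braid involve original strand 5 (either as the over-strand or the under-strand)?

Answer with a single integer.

Answer: 2

Derivation:
Gen 1: crossing 3x4. Involves strand 5? no. Count so far: 0
Gen 2: crossing 1x2. Involves strand 5? no. Count so far: 0
Gen 3: crossing 4x3. Involves strand 5? no. Count so far: 0
Gen 4: crossing 2x1. Involves strand 5? no. Count so far: 0
Gen 5: crossing 3x4. Involves strand 5? no. Count so far: 0
Gen 6: crossing 2x4. Involves strand 5? no. Count so far: 0
Gen 7: crossing 4x2. Involves strand 5? no. Count so far: 0
Gen 8: crossing 3x5. Involves strand 5? yes. Count so far: 1
Gen 9: crossing 2x4. Involves strand 5? no. Count so far: 1
Gen 10: crossing 4x2. Involves strand 5? no. Count so far: 1
Gen 11: crossing 4x5. Involves strand 5? yes. Count so far: 2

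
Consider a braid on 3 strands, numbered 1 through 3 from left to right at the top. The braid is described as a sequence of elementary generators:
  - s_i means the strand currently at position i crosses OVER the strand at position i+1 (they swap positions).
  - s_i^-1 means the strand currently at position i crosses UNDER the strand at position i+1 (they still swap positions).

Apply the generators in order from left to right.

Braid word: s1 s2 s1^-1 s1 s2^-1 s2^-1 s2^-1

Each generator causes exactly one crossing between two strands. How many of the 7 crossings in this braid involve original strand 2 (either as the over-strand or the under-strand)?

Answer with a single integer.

Answer: 3

Derivation:
Gen 1: crossing 1x2. Involves strand 2? yes. Count so far: 1
Gen 2: crossing 1x3. Involves strand 2? no. Count so far: 1
Gen 3: crossing 2x3. Involves strand 2? yes. Count so far: 2
Gen 4: crossing 3x2. Involves strand 2? yes. Count so far: 3
Gen 5: crossing 3x1. Involves strand 2? no. Count so far: 3
Gen 6: crossing 1x3. Involves strand 2? no. Count so far: 3
Gen 7: crossing 3x1. Involves strand 2? no. Count so far: 3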